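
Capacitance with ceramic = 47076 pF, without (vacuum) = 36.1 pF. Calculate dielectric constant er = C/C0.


er = 47076 / 36.1 = 1304.04

1304.04


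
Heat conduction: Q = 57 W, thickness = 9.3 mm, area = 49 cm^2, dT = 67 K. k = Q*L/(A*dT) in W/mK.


k = 57*9.3/1000/(49/10000*67) = 1.61 W/mK

1.61


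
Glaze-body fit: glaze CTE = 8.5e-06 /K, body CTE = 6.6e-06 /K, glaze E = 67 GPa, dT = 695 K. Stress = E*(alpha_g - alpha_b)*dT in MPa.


Stress = 67*1000*(8.5e-06 - 6.6e-06)*695 = 88.5 MPa

88.5


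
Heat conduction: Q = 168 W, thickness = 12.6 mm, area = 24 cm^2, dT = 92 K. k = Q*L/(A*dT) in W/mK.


k = 168*12.6/1000/(24/10000*92) = 9.59 W/mK

9.59


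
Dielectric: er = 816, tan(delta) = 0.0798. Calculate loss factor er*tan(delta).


Loss = 816 * 0.0798 = 65.117

65.117


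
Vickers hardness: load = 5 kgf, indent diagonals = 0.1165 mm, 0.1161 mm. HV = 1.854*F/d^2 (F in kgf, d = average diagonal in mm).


d_avg = (0.1165+0.1161)/2 = 0.1163 mm
HV = 1.854*5/0.1163^2 = 685

685


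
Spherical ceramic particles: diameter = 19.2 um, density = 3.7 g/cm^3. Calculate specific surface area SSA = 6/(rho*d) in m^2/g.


SSA = 6 / (3.7 * 19.2) = 0.084 m^2/g

0.084


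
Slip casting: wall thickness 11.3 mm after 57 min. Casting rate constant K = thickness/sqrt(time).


K = 11.3 / sqrt(57) = 11.3 / 7.5498 = 1.497 mm/min^0.5

1.497


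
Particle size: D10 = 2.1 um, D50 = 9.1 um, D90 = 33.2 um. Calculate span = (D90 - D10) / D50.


Span = (33.2 - 2.1) / 9.1 = 31.1 / 9.1 = 3.418

3.418


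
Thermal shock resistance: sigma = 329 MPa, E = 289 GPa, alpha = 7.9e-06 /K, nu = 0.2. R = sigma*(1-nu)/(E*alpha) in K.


R = 329*(1-0.2)/(289*1000*7.9e-06) = 115 K

115


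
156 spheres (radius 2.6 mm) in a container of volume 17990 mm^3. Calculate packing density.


V_sphere = 4/3*pi*2.6^3 = 73.6222 mm^3
Total V = 156*73.6222 = 11485.0632 mm^3
PD = 11485.0632 / 17990 = 0.638

0.638


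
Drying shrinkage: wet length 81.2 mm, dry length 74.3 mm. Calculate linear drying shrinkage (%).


DS = (81.2 - 74.3) / 81.2 * 100 = 8.5%

8.5


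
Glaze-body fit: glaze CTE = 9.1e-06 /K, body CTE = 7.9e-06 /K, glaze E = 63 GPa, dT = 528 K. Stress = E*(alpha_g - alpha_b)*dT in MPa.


Stress = 63*1000*(9.1e-06 - 7.9e-06)*528 = 39.9 MPa

39.9


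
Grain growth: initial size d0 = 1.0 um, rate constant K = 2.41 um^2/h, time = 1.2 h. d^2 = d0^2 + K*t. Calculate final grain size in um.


d^2 = 1.0^2 + 2.41*1.2 = 3.892
d = sqrt(3.892) = 1.97 um

1.97


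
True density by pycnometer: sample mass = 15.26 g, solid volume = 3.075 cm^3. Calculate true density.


TD = 15.26 / 3.075 = 4.963 g/cm^3

4.963


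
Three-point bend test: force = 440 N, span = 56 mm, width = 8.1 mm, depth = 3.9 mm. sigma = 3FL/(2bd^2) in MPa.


sigma = 3*440*56/(2*8.1*3.9^2) = 300.0 MPa

300.0


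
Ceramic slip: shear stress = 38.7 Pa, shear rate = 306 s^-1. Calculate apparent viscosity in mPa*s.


eta = tau/gamma * 1000 = 38.7/306 * 1000 = 126.5 mPa*s

126.5


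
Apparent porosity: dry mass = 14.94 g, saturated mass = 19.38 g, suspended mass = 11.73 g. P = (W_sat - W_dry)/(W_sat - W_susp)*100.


P = (19.38 - 14.94) / (19.38 - 11.73) * 100 = 4.44 / 7.65 * 100 = 58.0%

58.0


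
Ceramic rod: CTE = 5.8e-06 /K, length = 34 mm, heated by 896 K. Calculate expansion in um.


dL = 5.8e-06 * 34 * 896 * 1000 = 176.691 um

176.691


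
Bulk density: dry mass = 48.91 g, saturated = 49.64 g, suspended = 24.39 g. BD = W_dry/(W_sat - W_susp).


BD = 48.91 / (49.64 - 24.39) = 48.91 / 25.25 = 1.937 g/cm^3

1.937


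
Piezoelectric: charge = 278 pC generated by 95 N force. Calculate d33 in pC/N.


d33 = 278 / 95 = 2.9 pC/N

2.9


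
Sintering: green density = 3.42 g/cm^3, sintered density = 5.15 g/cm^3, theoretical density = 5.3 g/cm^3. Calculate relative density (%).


Relative = 5.15 / 5.3 * 100 = 97.2%

97.2


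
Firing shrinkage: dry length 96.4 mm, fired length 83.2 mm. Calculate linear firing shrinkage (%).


FS = (96.4 - 83.2) / 96.4 * 100 = 13.69%

13.69


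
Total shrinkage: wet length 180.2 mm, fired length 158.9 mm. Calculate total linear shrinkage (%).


TS = (180.2 - 158.9) / 180.2 * 100 = 11.82%

11.82


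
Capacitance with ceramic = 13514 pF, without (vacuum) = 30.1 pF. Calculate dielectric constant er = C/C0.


er = 13514 / 30.1 = 448.97

448.97


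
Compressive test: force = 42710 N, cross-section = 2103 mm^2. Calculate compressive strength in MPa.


CS = 42710 / 2103 = 20.3 MPa

20.3


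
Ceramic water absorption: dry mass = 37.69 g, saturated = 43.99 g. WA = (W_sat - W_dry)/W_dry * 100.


WA = (43.99 - 37.69) / 37.69 * 100 = 16.72%

16.72


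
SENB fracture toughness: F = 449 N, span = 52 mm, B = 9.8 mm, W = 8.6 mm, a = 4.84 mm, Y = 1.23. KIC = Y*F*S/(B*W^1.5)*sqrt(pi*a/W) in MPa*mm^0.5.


KIC = 1.23*449*52/(9.8*8.6^1.5)*sqrt(pi*4.84/8.6) = 154.5

154.5


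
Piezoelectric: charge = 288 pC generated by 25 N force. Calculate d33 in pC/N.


d33 = 288 / 25 = 11.5 pC/N

11.5


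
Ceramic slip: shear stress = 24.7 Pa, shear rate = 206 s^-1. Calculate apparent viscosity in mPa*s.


eta = tau/gamma * 1000 = 24.7/206 * 1000 = 119.9 mPa*s

119.9


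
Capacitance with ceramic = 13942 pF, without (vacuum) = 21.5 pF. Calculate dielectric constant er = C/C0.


er = 13942 / 21.5 = 648.47

648.47


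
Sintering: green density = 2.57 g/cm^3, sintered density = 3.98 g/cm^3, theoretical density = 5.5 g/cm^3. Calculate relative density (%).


Relative = 3.98 / 5.5 * 100 = 72.4%

72.4


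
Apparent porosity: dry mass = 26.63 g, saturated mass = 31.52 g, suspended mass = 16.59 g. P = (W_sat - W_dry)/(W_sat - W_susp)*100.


P = (31.52 - 26.63) / (31.52 - 16.59) * 100 = 4.89 / 14.93 * 100 = 32.8%

32.8


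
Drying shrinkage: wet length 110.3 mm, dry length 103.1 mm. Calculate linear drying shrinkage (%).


DS = (110.3 - 103.1) / 110.3 * 100 = 6.53%

6.53


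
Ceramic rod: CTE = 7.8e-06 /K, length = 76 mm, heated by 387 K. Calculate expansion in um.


dL = 7.8e-06 * 76 * 387 * 1000 = 229.414 um

229.414


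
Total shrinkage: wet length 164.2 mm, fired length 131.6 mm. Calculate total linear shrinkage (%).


TS = (164.2 - 131.6) / 164.2 * 100 = 19.85%

19.85


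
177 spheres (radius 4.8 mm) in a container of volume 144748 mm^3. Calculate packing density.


V_sphere = 4/3*pi*4.8^3 = 463.2467 mm^3
Total V = 177*463.2467 = 81994.6659 mm^3
PD = 81994.6659 / 144748 = 0.566

0.566


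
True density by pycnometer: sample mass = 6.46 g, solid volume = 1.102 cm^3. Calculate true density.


TD = 6.46 / 1.102 = 5.862 g/cm^3

5.862


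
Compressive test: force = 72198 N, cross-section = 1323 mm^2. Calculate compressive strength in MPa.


CS = 72198 / 1323 = 54.6 MPa

54.6


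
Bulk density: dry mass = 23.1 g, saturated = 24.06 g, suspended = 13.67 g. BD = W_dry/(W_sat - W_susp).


BD = 23.1 / (24.06 - 13.67) = 23.1 / 10.39 = 2.223 g/cm^3

2.223


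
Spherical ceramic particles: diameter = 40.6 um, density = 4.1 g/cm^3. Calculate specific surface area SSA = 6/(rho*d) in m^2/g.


SSA = 6 / (4.1 * 40.6) = 0.036 m^2/g

0.036


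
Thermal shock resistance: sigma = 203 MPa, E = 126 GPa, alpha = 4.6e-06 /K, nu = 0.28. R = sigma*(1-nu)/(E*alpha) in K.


R = 203*(1-0.28)/(126*1000*4.6e-06) = 252 K

252


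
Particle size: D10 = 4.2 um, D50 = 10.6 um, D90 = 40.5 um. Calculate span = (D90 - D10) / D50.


Span = (40.5 - 4.2) / 10.6 = 36.3 / 10.6 = 3.425

3.425


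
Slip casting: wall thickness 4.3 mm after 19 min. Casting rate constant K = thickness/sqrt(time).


K = 4.3 / sqrt(19) = 4.3 / 4.3589 = 0.986 mm/min^0.5

0.986


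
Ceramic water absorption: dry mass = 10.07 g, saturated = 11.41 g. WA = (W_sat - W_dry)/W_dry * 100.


WA = (11.41 - 10.07) / 10.07 * 100 = 13.31%

13.31


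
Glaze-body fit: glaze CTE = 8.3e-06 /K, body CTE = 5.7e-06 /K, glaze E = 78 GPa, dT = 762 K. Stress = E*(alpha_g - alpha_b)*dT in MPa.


Stress = 78*1000*(8.3e-06 - 5.7e-06)*762 = 154.5 MPa

154.5


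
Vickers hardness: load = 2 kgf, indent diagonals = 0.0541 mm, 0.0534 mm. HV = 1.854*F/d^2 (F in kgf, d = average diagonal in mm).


d_avg = (0.0541+0.0534)/2 = 0.05375 mm
HV = 1.854*2/0.05375^2 = 1283

1283


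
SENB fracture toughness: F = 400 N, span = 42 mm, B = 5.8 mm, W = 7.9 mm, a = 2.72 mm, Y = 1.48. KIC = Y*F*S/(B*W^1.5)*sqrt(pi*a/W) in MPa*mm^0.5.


KIC = 1.48*400*42/(5.8*7.9^1.5)*sqrt(pi*2.72/7.9) = 200.79

200.79


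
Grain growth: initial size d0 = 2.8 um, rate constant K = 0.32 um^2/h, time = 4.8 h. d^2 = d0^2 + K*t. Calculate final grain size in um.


d^2 = 2.8^2 + 0.32*4.8 = 9.376
d = sqrt(9.376) = 3.06 um

3.06


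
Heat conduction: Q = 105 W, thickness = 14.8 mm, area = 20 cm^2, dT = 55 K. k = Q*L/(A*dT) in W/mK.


k = 105*14.8/1000/(20/10000*55) = 14.13 W/mK

14.13


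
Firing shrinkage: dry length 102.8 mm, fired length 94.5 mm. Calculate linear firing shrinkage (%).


FS = (102.8 - 94.5) / 102.8 * 100 = 8.07%

8.07


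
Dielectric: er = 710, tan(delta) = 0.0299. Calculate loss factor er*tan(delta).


Loss = 710 * 0.0299 = 21.229

21.229


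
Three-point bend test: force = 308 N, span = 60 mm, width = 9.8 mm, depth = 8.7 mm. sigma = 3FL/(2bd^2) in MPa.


sigma = 3*308*60/(2*9.8*8.7^2) = 37.4 MPa

37.4


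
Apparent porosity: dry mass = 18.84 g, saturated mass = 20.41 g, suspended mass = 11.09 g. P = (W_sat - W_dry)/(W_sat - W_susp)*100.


P = (20.41 - 18.84) / (20.41 - 11.09) * 100 = 1.57 / 9.32 * 100 = 16.8%

16.8


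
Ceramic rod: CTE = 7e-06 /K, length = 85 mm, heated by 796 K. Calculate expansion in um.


dL = 7e-06 * 85 * 796 * 1000 = 473.62 um

473.62


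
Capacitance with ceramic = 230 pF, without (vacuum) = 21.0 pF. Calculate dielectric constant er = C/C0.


er = 230 / 21.0 = 10.95

10.95


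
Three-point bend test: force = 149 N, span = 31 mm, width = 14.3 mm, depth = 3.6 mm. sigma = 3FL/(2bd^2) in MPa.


sigma = 3*149*31/(2*14.3*3.6^2) = 37.4 MPa

37.4


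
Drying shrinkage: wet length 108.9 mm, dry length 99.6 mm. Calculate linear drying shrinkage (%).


DS = (108.9 - 99.6) / 108.9 * 100 = 8.54%

8.54


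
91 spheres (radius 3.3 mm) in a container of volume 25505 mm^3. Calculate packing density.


V_sphere = 4/3*pi*3.3^3 = 150.5326 mm^3
Total V = 91*150.5326 = 13698.4666 mm^3
PD = 13698.4666 / 25505 = 0.537

0.537


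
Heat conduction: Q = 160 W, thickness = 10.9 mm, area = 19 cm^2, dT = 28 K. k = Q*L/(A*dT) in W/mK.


k = 160*10.9/1000/(19/10000*28) = 32.78 W/mK

32.78


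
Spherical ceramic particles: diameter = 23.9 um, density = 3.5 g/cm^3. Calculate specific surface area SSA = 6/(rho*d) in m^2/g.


SSA = 6 / (3.5 * 23.9) = 0.072 m^2/g

0.072


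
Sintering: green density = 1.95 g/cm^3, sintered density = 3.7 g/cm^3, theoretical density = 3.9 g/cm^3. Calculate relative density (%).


Relative = 3.7 / 3.9 * 100 = 94.9%

94.9


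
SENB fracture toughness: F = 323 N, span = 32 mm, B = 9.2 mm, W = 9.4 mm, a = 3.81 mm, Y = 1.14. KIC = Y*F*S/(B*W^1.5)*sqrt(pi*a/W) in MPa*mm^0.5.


KIC = 1.14*323*32/(9.2*9.4^1.5)*sqrt(pi*3.81/9.4) = 50.15

50.15


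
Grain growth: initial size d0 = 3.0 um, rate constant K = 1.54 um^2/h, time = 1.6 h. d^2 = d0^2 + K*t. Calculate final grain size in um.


d^2 = 3.0^2 + 1.54*1.6 = 11.464
d = sqrt(11.464) = 3.39 um

3.39


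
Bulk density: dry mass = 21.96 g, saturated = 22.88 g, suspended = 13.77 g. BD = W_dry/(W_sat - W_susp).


BD = 21.96 / (22.88 - 13.77) = 21.96 / 9.11 = 2.411 g/cm^3

2.411


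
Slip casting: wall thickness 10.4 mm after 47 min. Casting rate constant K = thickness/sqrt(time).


K = 10.4 / sqrt(47) = 10.4 / 6.8557 = 1.517 mm/min^0.5

1.517


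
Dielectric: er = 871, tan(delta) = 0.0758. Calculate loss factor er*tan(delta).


Loss = 871 * 0.0758 = 66.022

66.022


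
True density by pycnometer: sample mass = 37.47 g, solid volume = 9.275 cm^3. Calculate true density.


TD = 37.47 / 9.275 = 4.04 g/cm^3

4.04


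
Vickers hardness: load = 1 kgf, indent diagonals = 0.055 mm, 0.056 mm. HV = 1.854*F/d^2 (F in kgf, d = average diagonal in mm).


d_avg = (0.055+0.056)/2 = 0.0555 mm
HV = 1.854*1/0.0555^2 = 602

602


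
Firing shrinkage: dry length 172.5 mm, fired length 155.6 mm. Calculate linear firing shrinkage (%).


FS = (172.5 - 155.6) / 172.5 * 100 = 9.8%

9.8


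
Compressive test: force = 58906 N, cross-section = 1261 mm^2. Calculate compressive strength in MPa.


CS = 58906 / 1261 = 46.7 MPa

46.7


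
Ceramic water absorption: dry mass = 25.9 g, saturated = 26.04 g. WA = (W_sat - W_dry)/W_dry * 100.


WA = (26.04 - 25.9) / 25.9 * 100 = 0.54%

0.54


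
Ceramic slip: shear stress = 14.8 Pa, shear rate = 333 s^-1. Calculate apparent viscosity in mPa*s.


eta = tau/gamma * 1000 = 14.8/333 * 1000 = 44.4 mPa*s

44.4


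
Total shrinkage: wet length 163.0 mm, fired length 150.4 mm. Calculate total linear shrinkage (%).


TS = (163.0 - 150.4) / 163.0 * 100 = 7.73%

7.73


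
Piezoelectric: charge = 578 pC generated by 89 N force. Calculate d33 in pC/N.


d33 = 578 / 89 = 6.5 pC/N

6.5


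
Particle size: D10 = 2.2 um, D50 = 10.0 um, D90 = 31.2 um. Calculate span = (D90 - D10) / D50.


Span = (31.2 - 2.2) / 10.0 = 29.0 / 10.0 = 2.9

2.9


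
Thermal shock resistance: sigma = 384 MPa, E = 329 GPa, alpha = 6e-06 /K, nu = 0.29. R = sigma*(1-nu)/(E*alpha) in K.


R = 384*(1-0.29)/(329*1000*6e-06) = 138 K

138


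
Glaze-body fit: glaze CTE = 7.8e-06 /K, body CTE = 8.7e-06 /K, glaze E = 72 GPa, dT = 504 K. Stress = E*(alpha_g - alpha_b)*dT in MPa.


Stress = 72*1000*(7.8e-06 - 8.7e-06)*504 = -32.7 MPa

-32.7


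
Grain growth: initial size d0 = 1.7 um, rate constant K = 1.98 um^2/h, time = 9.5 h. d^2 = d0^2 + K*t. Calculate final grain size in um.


d^2 = 1.7^2 + 1.98*9.5 = 21.7
d = sqrt(21.7) = 4.66 um

4.66


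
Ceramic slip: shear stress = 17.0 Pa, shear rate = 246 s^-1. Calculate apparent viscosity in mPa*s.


eta = tau/gamma * 1000 = 17.0/246 * 1000 = 69.1 mPa*s

69.1


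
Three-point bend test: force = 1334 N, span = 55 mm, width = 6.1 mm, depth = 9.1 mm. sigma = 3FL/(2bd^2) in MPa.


sigma = 3*1334*55/(2*6.1*9.1^2) = 217.9 MPa

217.9


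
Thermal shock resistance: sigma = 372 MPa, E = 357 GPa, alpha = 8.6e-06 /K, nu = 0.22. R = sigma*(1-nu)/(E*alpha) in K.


R = 372*(1-0.22)/(357*1000*8.6e-06) = 95 K

95


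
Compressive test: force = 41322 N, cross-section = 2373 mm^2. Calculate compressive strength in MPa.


CS = 41322 / 2373 = 17.4 MPa

17.4


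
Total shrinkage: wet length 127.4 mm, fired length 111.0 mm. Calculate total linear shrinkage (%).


TS = (127.4 - 111.0) / 127.4 * 100 = 12.87%

12.87


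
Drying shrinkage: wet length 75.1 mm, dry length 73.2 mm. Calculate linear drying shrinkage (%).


DS = (75.1 - 73.2) / 75.1 * 100 = 2.53%

2.53


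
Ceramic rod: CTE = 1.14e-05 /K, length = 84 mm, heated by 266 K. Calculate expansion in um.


dL = 1.14e-05 * 84 * 266 * 1000 = 254.722 um

254.722


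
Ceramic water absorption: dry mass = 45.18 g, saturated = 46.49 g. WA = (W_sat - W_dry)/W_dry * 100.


WA = (46.49 - 45.18) / 45.18 * 100 = 2.9%

2.9


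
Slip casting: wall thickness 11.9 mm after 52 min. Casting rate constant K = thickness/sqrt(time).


K = 11.9 / sqrt(52) = 11.9 / 7.2111 = 1.65 mm/min^0.5

1.65


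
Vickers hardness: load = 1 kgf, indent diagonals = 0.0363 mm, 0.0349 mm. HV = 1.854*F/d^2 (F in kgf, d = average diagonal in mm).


d_avg = (0.0363+0.0349)/2 = 0.0356 mm
HV = 1.854*1/0.0356^2 = 1463

1463


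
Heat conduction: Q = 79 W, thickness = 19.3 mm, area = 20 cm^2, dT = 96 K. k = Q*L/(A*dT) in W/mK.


k = 79*19.3/1000/(20/10000*96) = 7.94 W/mK

7.94


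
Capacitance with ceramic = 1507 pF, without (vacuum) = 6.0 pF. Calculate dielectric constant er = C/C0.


er = 1507 / 6.0 = 251.17

251.17


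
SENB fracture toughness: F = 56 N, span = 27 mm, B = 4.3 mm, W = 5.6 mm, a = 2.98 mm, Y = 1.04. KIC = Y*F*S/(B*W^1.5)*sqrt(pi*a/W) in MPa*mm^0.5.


KIC = 1.04*56*27/(4.3*5.6^1.5)*sqrt(pi*2.98/5.6) = 35.68

35.68


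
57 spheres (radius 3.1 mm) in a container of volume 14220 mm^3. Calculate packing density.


V_sphere = 4/3*pi*3.1^3 = 124.7882 mm^3
Total V = 57*124.7882 = 7112.9274 mm^3
PD = 7112.9274 / 14220 = 0.5

0.5


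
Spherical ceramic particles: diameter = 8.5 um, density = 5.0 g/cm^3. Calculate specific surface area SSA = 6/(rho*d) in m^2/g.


SSA = 6 / (5.0 * 8.5) = 0.141 m^2/g

0.141


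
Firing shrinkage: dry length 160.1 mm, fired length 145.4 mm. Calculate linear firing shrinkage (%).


FS = (160.1 - 145.4) / 160.1 * 100 = 9.18%

9.18


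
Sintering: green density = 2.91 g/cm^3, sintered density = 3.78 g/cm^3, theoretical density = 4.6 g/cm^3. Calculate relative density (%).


Relative = 3.78 / 4.6 * 100 = 82.2%

82.2


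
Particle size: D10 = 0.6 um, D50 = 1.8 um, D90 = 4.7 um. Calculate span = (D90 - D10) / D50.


Span = (4.7 - 0.6) / 1.8 = 4.1 / 1.8 = 2.278

2.278


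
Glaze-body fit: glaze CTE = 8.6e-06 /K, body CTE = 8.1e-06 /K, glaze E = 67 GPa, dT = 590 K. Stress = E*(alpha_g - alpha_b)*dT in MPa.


Stress = 67*1000*(8.6e-06 - 8.1e-06)*590 = 19.8 MPa

19.8


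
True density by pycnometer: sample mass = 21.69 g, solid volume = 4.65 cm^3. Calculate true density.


TD = 21.69 / 4.65 = 4.665 g/cm^3

4.665


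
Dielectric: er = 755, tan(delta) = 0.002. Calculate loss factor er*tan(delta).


Loss = 755 * 0.002 = 1.51

1.51


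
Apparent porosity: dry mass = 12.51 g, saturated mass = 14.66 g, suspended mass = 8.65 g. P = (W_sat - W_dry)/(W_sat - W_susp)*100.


P = (14.66 - 12.51) / (14.66 - 8.65) * 100 = 2.15 / 6.01 * 100 = 35.8%

35.8


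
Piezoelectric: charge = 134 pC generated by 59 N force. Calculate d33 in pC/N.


d33 = 134 / 59 = 2.3 pC/N

2.3


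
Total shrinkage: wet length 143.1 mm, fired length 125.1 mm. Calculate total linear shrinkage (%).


TS = (143.1 - 125.1) / 143.1 * 100 = 12.58%

12.58


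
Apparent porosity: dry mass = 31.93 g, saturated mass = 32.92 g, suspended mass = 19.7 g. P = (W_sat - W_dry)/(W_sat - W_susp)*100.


P = (32.92 - 31.93) / (32.92 - 19.7) * 100 = 0.99 / 13.22 * 100 = 7.5%

7.5


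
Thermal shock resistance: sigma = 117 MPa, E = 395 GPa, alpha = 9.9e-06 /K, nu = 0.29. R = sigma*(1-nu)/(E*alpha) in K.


R = 117*(1-0.29)/(395*1000*9.9e-06) = 21 K

21


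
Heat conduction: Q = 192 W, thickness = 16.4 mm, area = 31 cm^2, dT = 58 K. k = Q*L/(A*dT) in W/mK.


k = 192*16.4/1000/(31/10000*58) = 17.51 W/mK

17.51


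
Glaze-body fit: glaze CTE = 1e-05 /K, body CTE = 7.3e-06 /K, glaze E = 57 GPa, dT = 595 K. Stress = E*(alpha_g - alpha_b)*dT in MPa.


Stress = 57*1000*(1e-05 - 7.3e-06)*595 = 91.6 MPa

91.6


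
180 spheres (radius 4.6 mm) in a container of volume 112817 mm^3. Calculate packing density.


V_sphere = 4/3*pi*4.6^3 = 407.7201 mm^3
Total V = 180*407.7201 = 73389.618 mm^3
PD = 73389.618 / 112817 = 0.651

0.651


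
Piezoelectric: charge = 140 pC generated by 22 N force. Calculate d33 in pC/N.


d33 = 140 / 22 = 6.4 pC/N

6.4


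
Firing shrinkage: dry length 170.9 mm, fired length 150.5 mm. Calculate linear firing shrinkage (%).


FS = (170.9 - 150.5) / 170.9 * 100 = 11.94%

11.94


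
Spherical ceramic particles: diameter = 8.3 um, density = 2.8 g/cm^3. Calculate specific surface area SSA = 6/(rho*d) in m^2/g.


SSA = 6 / (2.8 * 8.3) = 0.258 m^2/g

0.258


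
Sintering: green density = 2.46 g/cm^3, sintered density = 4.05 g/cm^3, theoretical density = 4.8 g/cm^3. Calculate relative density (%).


Relative = 4.05 / 4.8 * 100 = 84.4%

84.4


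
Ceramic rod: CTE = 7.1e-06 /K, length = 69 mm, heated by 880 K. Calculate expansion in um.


dL = 7.1e-06 * 69 * 880 * 1000 = 431.112 um

431.112


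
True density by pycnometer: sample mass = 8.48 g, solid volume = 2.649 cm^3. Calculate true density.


TD = 8.48 / 2.649 = 3.201 g/cm^3

3.201


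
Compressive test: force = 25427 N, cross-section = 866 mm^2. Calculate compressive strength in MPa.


CS = 25427 / 866 = 29.4 MPa

29.4


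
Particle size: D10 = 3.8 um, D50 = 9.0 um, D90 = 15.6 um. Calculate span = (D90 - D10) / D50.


Span = (15.6 - 3.8) / 9.0 = 11.8 / 9.0 = 1.311

1.311


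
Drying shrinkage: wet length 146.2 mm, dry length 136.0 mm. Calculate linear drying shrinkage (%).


DS = (146.2 - 136.0) / 146.2 * 100 = 6.98%

6.98


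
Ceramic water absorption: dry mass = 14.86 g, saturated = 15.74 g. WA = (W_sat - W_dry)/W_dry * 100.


WA = (15.74 - 14.86) / 14.86 * 100 = 5.92%

5.92


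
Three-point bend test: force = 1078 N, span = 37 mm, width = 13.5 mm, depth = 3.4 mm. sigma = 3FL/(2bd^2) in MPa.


sigma = 3*1078*37/(2*13.5*3.4^2) = 383.4 MPa

383.4


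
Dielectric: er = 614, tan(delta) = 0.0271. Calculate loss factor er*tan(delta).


Loss = 614 * 0.0271 = 16.639

16.639


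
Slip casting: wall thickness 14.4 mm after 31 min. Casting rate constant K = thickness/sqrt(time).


K = 14.4 / sqrt(31) = 14.4 / 5.5678 = 2.586 mm/min^0.5

2.586


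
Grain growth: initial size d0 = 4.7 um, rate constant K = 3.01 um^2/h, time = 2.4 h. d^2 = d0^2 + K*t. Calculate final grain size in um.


d^2 = 4.7^2 + 3.01*2.4 = 29.314
d = sqrt(29.314) = 5.41 um

5.41


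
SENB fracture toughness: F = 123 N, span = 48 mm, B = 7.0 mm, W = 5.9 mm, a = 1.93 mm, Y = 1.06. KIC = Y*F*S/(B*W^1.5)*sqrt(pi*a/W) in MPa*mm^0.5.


KIC = 1.06*123*48/(7.0*5.9^1.5)*sqrt(pi*1.93/5.9) = 63.24

63.24


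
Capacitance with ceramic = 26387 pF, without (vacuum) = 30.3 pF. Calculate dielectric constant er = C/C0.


er = 26387 / 30.3 = 870.86

870.86


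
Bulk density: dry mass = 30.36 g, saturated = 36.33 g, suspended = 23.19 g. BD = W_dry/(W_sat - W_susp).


BD = 30.36 / (36.33 - 23.19) = 30.36 / 13.14 = 2.311 g/cm^3

2.311


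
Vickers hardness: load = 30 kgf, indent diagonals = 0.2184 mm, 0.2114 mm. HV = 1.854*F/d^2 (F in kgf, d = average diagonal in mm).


d_avg = (0.2184+0.2114)/2 = 0.2149 mm
HV = 1.854*30/0.2149^2 = 1204

1204


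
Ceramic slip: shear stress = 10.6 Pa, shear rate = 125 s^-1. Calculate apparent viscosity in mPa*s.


eta = tau/gamma * 1000 = 10.6/125 * 1000 = 84.8 mPa*s

84.8


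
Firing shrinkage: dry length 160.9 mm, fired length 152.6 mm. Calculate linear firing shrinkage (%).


FS = (160.9 - 152.6) / 160.9 * 100 = 5.16%

5.16


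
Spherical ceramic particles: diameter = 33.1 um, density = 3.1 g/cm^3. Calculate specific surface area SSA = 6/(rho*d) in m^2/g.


SSA = 6 / (3.1 * 33.1) = 0.058 m^2/g

0.058


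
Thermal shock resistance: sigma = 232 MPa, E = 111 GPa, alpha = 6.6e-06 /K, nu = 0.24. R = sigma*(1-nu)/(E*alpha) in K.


R = 232*(1-0.24)/(111*1000*6.6e-06) = 241 K

241


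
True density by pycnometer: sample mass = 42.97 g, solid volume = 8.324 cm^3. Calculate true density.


TD = 42.97 / 8.324 = 5.162 g/cm^3

5.162


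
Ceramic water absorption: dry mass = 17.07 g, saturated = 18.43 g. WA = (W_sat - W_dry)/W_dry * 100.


WA = (18.43 - 17.07) / 17.07 * 100 = 7.97%

7.97


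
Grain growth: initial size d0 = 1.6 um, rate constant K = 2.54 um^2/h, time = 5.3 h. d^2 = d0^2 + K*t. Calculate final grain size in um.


d^2 = 1.6^2 + 2.54*5.3 = 16.022
d = sqrt(16.022) = 4.0 um

4.0


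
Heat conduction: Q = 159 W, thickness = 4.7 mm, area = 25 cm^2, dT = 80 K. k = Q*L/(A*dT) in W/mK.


k = 159*4.7/1000/(25/10000*80) = 3.74 W/mK

3.74


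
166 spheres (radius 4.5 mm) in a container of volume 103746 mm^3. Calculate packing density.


V_sphere = 4/3*pi*4.5^3 = 381.7035 mm^3
Total V = 166*381.7035 = 63362.781 mm^3
PD = 63362.781 / 103746 = 0.611

0.611


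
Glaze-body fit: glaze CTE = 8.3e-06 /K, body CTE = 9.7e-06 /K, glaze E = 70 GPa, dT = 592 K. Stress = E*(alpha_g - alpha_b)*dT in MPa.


Stress = 70*1000*(8.3e-06 - 9.7e-06)*592 = -58.0 MPa

-58.0


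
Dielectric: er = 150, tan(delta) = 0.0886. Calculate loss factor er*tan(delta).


Loss = 150 * 0.0886 = 13.29

13.29


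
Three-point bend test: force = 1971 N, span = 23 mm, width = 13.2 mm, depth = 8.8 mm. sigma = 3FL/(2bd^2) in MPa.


sigma = 3*1971*23/(2*13.2*8.8^2) = 66.5 MPa

66.5


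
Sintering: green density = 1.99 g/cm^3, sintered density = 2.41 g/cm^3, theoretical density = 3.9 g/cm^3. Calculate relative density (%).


Relative = 2.41 / 3.9 * 100 = 61.8%

61.8


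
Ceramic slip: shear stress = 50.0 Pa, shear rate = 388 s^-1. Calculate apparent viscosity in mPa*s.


eta = tau/gamma * 1000 = 50.0/388 * 1000 = 128.9 mPa*s

128.9


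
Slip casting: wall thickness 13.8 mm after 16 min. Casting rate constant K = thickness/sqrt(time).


K = 13.8 / sqrt(16) = 13.8 / 4.0 = 3.45 mm/min^0.5

3.45


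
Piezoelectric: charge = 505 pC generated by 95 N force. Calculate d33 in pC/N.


d33 = 505 / 95 = 5.3 pC/N

5.3


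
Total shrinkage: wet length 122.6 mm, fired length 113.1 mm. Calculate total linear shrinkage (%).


TS = (122.6 - 113.1) / 122.6 * 100 = 7.75%

7.75


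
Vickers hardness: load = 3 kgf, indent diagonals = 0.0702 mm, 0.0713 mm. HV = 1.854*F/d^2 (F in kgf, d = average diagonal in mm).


d_avg = (0.0702+0.0713)/2 = 0.07075 mm
HV = 1.854*3/0.07075^2 = 1111

1111


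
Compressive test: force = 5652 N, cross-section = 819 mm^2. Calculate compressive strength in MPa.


CS = 5652 / 819 = 6.9 MPa

6.9


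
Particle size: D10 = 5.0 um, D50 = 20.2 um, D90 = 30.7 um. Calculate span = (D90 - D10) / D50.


Span = (30.7 - 5.0) / 20.2 = 25.7 / 20.2 = 1.272

1.272


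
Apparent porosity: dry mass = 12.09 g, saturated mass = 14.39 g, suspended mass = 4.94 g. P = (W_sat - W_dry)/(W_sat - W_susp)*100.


P = (14.39 - 12.09) / (14.39 - 4.94) * 100 = 2.3 / 9.45 * 100 = 24.3%

24.3


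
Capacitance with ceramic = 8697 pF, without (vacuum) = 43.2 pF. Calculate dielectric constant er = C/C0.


er = 8697 / 43.2 = 201.32

201.32


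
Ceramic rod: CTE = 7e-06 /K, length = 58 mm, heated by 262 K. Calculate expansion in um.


dL = 7e-06 * 58 * 262 * 1000 = 106.372 um

106.372


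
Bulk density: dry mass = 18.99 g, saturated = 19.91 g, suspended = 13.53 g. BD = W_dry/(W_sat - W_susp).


BD = 18.99 / (19.91 - 13.53) = 18.99 / 6.38 = 2.976 g/cm^3

2.976


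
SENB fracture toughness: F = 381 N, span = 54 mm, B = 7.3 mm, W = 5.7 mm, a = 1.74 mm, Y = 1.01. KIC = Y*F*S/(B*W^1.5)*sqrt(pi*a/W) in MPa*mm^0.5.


KIC = 1.01*381*54/(7.3*5.7^1.5)*sqrt(pi*1.74/5.7) = 204.84

204.84


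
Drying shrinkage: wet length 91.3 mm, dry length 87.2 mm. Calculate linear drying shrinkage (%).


DS = (91.3 - 87.2) / 91.3 * 100 = 4.49%

4.49


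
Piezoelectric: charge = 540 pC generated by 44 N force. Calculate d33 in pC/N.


d33 = 540 / 44 = 12.3 pC/N

12.3


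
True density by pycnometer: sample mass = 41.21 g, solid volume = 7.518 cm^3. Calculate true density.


TD = 41.21 / 7.518 = 5.482 g/cm^3

5.482


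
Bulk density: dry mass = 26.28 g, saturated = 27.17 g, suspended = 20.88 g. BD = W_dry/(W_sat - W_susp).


BD = 26.28 / (27.17 - 20.88) = 26.28 / 6.29 = 4.178 g/cm^3

4.178


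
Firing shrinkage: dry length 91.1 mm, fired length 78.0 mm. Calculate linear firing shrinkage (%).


FS = (91.1 - 78.0) / 91.1 * 100 = 14.38%

14.38


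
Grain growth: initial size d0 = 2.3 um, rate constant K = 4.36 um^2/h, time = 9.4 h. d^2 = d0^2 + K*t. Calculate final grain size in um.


d^2 = 2.3^2 + 4.36*9.4 = 46.274
d = sqrt(46.274) = 6.8 um

6.8


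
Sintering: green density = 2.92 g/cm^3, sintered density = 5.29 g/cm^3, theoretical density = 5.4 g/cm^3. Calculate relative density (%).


Relative = 5.29 / 5.4 * 100 = 98.0%

98.0


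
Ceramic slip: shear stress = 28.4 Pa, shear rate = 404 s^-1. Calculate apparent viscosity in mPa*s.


eta = tau/gamma * 1000 = 28.4/404 * 1000 = 70.3 mPa*s

70.3


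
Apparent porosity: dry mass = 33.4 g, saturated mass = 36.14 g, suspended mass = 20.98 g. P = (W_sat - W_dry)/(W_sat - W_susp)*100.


P = (36.14 - 33.4) / (36.14 - 20.98) * 100 = 2.74 / 15.16 * 100 = 18.1%

18.1


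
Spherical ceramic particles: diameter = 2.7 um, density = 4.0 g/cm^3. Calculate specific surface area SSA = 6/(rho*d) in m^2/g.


SSA = 6 / (4.0 * 2.7) = 0.556 m^2/g

0.556


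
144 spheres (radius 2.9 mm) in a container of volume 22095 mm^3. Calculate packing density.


V_sphere = 4/3*pi*2.9^3 = 102.1604 mm^3
Total V = 144*102.1604 = 14711.0976 mm^3
PD = 14711.0976 / 22095 = 0.666

0.666


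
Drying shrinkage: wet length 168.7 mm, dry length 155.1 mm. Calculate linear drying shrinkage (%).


DS = (168.7 - 155.1) / 168.7 * 100 = 8.06%

8.06


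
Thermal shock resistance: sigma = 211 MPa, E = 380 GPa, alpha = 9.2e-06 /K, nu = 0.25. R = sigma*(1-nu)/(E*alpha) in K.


R = 211*(1-0.25)/(380*1000*9.2e-06) = 45 K

45


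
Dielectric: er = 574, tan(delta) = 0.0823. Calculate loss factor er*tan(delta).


Loss = 574 * 0.0823 = 47.24

47.24


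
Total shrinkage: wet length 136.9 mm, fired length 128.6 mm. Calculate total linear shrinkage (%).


TS = (136.9 - 128.6) / 136.9 * 100 = 6.06%

6.06


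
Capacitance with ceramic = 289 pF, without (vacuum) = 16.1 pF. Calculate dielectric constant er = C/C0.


er = 289 / 16.1 = 17.95

17.95


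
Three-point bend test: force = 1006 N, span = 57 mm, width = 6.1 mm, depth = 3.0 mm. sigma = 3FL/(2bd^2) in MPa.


sigma = 3*1006*57/(2*6.1*3.0^2) = 1566.7 MPa

1566.7


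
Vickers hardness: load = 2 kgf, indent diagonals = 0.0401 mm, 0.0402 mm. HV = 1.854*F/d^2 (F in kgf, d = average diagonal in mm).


d_avg = (0.0401+0.0402)/2 = 0.04015 mm
HV = 1.854*2/0.04015^2 = 2300

2300


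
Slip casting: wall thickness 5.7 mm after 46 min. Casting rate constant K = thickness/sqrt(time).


K = 5.7 / sqrt(46) = 5.7 / 6.7823 = 0.84 mm/min^0.5

0.84


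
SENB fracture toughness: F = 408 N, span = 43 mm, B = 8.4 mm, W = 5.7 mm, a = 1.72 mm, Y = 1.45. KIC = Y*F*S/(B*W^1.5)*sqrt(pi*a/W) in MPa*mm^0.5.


KIC = 1.45*408*43/(8.4*5.7^1.5)*sqrt(pi*1.72/5.7) = 216.67

216.67


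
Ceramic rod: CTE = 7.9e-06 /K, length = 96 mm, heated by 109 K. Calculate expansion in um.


dL = 7.9e-06 * 96 * 109 * 1000 = 82.666 um

82.666


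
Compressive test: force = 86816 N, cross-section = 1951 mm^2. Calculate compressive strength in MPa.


CS = 86816 / 1951 = 44.5 MPa

44.5


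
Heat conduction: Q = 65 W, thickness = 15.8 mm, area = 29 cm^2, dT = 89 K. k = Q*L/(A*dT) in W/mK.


k = 65*15.8/1000/(29/10000*89) = 3.98 W/mK

3.98


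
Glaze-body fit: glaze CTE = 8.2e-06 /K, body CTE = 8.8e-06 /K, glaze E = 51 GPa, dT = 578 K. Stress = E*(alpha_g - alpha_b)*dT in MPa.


Stress = 51*1000*(8.2e-06 - 8.8e-06)*578 = -17.7 MPa

-17.7


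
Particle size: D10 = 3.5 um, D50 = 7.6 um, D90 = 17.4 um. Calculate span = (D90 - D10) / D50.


Span = (17.4 - 3.5) / 7.6 = 13.9 / 7.6 = 1.829

1.829


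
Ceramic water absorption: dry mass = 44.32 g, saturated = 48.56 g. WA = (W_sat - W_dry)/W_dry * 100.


WA = (48.56 - 44.32) / 44.32 * 100 = 9.57%

9.57


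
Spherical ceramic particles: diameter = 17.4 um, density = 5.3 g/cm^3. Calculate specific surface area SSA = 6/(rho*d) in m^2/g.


SSA = 6 / (5.3 * 17.4) = 0.065 m^2/g

0.065


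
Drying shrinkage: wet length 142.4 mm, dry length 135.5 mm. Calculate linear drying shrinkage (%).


DS = (142.4 - 135.5) / 142.4 * 100 = 4.85%

4.85


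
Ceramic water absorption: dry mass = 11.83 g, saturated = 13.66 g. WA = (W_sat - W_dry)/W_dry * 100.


WA = (13.66 - 11.83) / 11.83 * 100 = 15.47%

15.47


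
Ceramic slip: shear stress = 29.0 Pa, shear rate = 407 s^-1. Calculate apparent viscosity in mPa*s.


eta = tau/gamma * 1000 = 29.0/407 * 1000 = 71.3 mPa*s

71.3


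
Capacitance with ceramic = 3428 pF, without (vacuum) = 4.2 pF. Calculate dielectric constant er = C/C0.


er = 3428 / 4.2 = 816.19

816.19


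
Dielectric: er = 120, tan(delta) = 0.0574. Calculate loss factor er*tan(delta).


Loss = 120 * 0.0574 = 6.888

6.888


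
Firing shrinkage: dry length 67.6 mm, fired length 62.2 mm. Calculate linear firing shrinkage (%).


FS = (67.6 - 62.2) / 67.6 * 100 = 7.99%

7.99


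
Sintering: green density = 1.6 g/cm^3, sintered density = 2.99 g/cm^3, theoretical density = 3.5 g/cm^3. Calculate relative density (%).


Relative = 2.99 / 3.5 * 100 = 85.4%

85.4


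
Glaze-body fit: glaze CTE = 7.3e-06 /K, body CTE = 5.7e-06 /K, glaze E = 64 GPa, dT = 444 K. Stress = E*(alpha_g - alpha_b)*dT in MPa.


Stress = 64*1000*(7.3e-06 - 5.7e-06)*444 = 45.5 MPa

45.5


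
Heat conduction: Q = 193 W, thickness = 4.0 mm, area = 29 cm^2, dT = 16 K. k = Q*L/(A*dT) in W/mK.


k = 193*4.0/1000/(29/10000*16) = 16.64 W/mK

16.64


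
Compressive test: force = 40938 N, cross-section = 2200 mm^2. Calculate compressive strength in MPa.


CS = 40938 / 2200 = 18.6 MPa

18.6


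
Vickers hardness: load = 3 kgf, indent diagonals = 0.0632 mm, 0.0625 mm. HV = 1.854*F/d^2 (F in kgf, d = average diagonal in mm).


d_avg = (0.0632+0.0625)/2 = 0.06285 mm
HV = 1.854*3/0.06285^2 = 1408

1408


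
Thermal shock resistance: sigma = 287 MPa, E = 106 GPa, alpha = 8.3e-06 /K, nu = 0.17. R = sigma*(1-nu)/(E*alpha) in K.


R = 287*(1-0.17)/(106*1000*8.3e-06) = 271 K

271


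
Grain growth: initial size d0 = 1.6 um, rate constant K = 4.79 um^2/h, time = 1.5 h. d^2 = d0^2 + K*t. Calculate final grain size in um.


d^2 = 1.6^2 + 4.79*1.5 = 9.745
d = sqrt(9.745) = 3.12 um

3.12


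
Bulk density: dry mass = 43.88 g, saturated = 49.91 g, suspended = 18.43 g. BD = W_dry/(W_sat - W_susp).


BD = 43.88 / (49.91 - 18.43) = 43.88 / 31.48 = 1.394 g/cm^3

1.394


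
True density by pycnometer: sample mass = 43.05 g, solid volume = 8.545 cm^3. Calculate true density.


TD = 43.05 / 8.545 = 5.038 g/cm^3

5.038


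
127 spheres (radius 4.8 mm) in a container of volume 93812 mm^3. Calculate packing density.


V_sphere = 4/3*pi*4.8^3 = 463.2467 mm^3
Total V = 127*463.2467 = 58832.3309 mm^3
PD = 58832.3309 / 93812 = 0.627

0.627


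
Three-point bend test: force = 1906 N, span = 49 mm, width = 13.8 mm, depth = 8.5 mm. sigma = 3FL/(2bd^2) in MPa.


sigma = 3*1906*49/(2*13.8*8.5^2) = 140.5 MPa

140.5


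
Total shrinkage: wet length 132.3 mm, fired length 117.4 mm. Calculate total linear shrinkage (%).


TS = (132.3 - 117.4) / 132.3 * 100 = 11.26%

11.26


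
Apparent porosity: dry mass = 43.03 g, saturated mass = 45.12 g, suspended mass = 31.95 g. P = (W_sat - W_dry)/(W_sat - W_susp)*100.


P = (45.12 - 43.03) / (45.12 - 31.95) * 100 = 2.09 / 13.17 * 100 = 15.9%

15.9


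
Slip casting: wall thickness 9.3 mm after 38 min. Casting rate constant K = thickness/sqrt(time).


K = 9.3 / sqrt(38) = 9.3 / 6.1644 = 1.509 mm/min^0.5

1.509


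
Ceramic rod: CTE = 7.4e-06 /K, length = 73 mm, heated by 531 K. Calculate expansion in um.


dL = 7.4e-06 * 73 * 531 * 1000 = 286.846 um

286.846


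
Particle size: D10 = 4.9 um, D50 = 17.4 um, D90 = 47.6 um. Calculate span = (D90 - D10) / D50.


Span = (47.6 - 4.9) / 17.4 = 42.7 / 17.4 = 2.454

2.454


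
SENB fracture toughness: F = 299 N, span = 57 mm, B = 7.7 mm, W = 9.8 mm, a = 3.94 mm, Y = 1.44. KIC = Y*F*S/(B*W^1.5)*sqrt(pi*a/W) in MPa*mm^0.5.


KIC = 1.44*299*57/(7.7*9.8^1.5)*sqrt(pi*3.94/9.8) = 116.76

116.76


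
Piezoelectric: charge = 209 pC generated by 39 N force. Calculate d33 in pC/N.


d33 = 209 / 39 = 5.4 pC/N

5.4


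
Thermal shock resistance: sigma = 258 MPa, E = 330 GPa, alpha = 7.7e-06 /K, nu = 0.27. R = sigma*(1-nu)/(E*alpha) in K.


R = 258*(1-0.27)/(330*1000*7.7e-06) = 74 K

74


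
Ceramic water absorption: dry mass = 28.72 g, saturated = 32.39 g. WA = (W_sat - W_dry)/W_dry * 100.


WA = (32.39 - 28.72) / 28.72 * 100 = 12.78%

12.78


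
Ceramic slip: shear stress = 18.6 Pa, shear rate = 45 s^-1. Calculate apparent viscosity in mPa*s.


eta = tau/gamma * 1000 = 18.6/45 * 1000 = 413.3 mPa*s

413.3


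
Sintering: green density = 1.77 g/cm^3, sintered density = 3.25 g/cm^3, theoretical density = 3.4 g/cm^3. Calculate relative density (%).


Relative = 3.25 / 3.4 * 100 = 95.6%

95.6


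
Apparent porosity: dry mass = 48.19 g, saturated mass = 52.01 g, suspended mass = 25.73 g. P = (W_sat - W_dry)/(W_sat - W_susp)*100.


P = (52.01 - 48.19) / (52.01 - 25.73) * 100 = 3.82 / 26.28 * 100 = 14.5%

14.5


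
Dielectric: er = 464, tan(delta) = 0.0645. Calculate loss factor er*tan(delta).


Loss = 464 * 0.0645 = 29.928

29.928


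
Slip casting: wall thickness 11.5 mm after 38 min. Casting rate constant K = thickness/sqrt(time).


K = 11.5 / sqrt(38) = 11.5 / 6.1644 = 1.866 mm/min^0.5

1.866


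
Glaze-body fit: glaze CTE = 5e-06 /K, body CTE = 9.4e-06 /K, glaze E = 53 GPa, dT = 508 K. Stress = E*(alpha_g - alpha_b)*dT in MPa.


Stress = 53*1000*(5e-06 - 9.4e-06)*508 = -118.5 MPa

-118.5


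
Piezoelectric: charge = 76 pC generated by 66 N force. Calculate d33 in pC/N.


d33 = 76 / 66 = 1.2 pC/N

1.2


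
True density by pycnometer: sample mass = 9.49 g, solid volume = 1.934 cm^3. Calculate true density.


TD = 9.49 / 1.934 = 4.907 g/cm^3

4.907


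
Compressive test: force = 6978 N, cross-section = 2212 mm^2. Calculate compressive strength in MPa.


CS = 6978 / 2212 = 3.2 MPa

3.2


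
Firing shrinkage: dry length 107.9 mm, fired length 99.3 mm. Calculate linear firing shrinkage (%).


FS = (107.9 - 99.3) / 107.9 * 100 = 7.97%

7.97


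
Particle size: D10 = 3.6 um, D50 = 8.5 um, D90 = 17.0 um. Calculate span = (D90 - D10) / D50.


Span = (17.0 - 3.6) / 8.5 = 13.4 / 8.5 = 1.576

1.576


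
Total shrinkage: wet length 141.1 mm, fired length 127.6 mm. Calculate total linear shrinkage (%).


TS = (141.1 - 127.6) / 141.1 * 100 = 9.57%

9.57


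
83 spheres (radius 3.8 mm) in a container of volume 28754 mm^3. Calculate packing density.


V_sphere = 4/3*pi*3.8^3 = 229.8473 mm^3
Total V = 83*229.8473 = 19077.3259 mm^3
PD = 19077.3259 / 28754 = 0.663

0.663


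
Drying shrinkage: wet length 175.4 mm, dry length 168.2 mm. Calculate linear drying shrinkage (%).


DS = (175.4 - 168.2) / 175.4 * 100 = 4.1%

4.1


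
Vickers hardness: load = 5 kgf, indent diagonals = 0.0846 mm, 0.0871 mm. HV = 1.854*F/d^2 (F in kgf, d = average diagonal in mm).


d_avg = (0.0846+0.0871)/2 = 0.08585 mm
HV = 1.854*5/0.08585^2 = 1258

1258


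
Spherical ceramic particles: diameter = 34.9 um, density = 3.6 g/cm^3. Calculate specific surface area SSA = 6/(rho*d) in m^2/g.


SSA = 6 / (3.6 * 34.9) = 0.048 m^2/g

0.048


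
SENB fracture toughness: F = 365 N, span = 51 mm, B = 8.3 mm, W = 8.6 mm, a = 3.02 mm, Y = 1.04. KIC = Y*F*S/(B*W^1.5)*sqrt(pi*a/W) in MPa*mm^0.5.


KIC = 1.04*365*51/(8.3*8.6^1.5)*sqrt(pi*3.02/8.6) = 97.14

97.14


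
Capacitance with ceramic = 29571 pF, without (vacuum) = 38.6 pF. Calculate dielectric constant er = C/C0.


er = 29571 / 38.6 = 766.09

766.09


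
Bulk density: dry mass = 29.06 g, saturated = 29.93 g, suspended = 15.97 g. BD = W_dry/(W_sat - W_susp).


BD = 29.06 / (29.93 - 15.97) = 29.06 / 13.96 = 2.082 g/cm^3

2.082


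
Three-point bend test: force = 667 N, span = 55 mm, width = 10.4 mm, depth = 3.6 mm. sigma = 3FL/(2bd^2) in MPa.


sigma = 3*667*55/(2*10.4*3.6^2) = 408.3 MPa

408.3
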